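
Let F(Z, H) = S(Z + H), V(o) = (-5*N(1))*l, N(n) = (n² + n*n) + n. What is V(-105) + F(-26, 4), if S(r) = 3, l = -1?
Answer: 18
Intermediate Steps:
N(n) = n + 2*n² (N(n) = (n² + n²) + n = 2*n² + n = n + 2*n²)
V(o) = 15 (V(o) = -5*(1 + 2*1)*(-1) = -5*(1 + 2)*(-1) = -5*3*(-1) = -15*(-1) = 15)
F(Z, H) = 3
V(-105) + F(-26, 4) = 15 + 3 = 18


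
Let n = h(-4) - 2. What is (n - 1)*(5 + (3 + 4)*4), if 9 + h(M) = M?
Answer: -528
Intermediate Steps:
h(M) = -9 + M
n = -15 (n = (-9 - 4) - 2 = -13 - 2 = -15)
(n - 1)*(5 + (3 + 4)*4) = (-15 - 1)*(5 + (3 + 4)*4) = -16*(5 + 7*4) = -16*(5 + 28) = -16*33 = -528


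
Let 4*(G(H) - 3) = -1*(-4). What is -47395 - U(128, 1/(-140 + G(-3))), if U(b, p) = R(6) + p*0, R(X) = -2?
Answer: -47393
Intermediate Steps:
G(H) = 4 (G(H) = 3 + (-1*(-4))/4 = 3 + (1/4)*4 = 3 + 1 = 4)
U(b, p) = -2 (U(b, p) = -2 + p*0 = -2 + 0 = -2)
-47395 - U(128, 1/(-140 + G(-3))) = -47395 - 1*(-2) = -47395 + 2 = -47393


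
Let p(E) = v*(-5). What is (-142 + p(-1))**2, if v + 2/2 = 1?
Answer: 20164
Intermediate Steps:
v = 0 (v = -1 + 1 = 0)
p(E) = 0 (p(E) = 0*(-5) = 0)
(-142 + p(-1))**2 = (-142 + 0)**2 = (-142)**2 = 20164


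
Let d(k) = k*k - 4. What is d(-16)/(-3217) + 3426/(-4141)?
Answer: -12064974/13321597 ≈ -0.90567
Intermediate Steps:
d(k) = -4 + k**2 (d(k) = k**2 - 4 = -4 + k**2)
d(-16)/(-3217) + 3426/(-4141) = (-4 + (-16)**2)/(-3217) + 3426/(-4141) = (-4 + 256)*(-1/3217) + 3426*(-1/4141) = 252*(-1/3217) - 3426/4141 = -252/3217 - 3426/4141 = -12064974/13321597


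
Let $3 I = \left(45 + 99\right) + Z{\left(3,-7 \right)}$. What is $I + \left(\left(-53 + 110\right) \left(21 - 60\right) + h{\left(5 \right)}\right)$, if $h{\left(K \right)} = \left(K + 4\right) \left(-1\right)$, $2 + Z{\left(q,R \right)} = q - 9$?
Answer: $- \frac{6560}{3} \approx -2186.7$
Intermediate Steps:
$Z{\left(q,R \right)} = -11 + q$ ($Z{\left(q,R \right)} = -2 + \left(q - 9\right) = -2 + \left(-9 + q\right) = -11 + q$)
$h{\left(K \right)} = -4 - K$ ($h{\left(K \right)} = \left(4 + K\right) \left(-1\right) = -4 - K$)
$I = \frac{136}{3}$ ($I = \frac{\left(45 + 99\right) + \left(-11 + 3\right)}{3} = \frac{144 - 8}{3} = \frac{1}{3} \cdot 136 = \frac{136}{3} \approx 45.333$)
$I + \left(\left(-53 + 110\right) \left(21 - 60\right) + h{\left(5 \right)}\right) = \frac{136}{3} + \left(\left(-53 + 110\right) \left(21 - 60\right) - 9\right) = \frac{136}{3} + \left(57 \left(-39\right) - 9\right) = \frac{136}{3} - 2232 = - \frac{6560}{3}$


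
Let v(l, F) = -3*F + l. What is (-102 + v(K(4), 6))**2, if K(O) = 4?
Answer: 13456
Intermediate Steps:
v(l, F) = l - 3*F
(-102 + v(K(4), 6))**2 = (-102 + (4 - 3*6))**2 = (-102 + (4 - 18))**2 = (-102 - 14)**2 = (-116)**2 = 13456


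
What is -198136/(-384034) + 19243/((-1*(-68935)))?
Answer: 10524235711/13236691895 ≈ 0.79508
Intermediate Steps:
-198136/(-384034) + 19243/((-1*(-68935))) = -198136*(-1/384034) + 19243/68935 = 99068/192017 + 19243*(1/68935) = 99068/192017 + 19243/68935 = 10524235711/13236691895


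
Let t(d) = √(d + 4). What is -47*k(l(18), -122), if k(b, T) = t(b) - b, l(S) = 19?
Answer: 893 - 47*√23 ≈ 667.60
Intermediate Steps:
t(d) = √(4 + d)
k(b, T) = √(4 + b) - b
-47*k(l(18), -122) = -47*(√(4 + 19) - 1*19) = -47*(√23 - 19) = -47*(-19 + √23) = 893 - 47*√23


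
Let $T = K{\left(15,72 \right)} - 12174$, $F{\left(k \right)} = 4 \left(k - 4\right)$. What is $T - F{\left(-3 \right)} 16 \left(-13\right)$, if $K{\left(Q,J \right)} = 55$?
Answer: $-17943$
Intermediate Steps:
$F{\left(k \right)} = -16 + 4 k$ ($F{\left(k \right)} = 4 \left(-4 + k\right) = -16 + 4 k$)
$T = -12119$ ($T = 55 - 12174 = -12119$)
$T - F{\left(-3 \right)} 16 \left(-13\right) = -12119 - \left(-16 + 4 \left(-3\right)\right) 16 \left(-13\right) = -12119 - \left(-16 - 12\right) 16 \left(-13\right) = -12119 - \left(-28\right) 16 \left(-13\right) = -12119 - \left(-448\right) \left(-13\right) = -12119 - 5824 = -17943$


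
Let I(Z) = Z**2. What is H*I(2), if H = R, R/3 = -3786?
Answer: -45432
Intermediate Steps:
R = -11358 (R = 3*(-3786) = -11358)
H = -11358
H*I(2) = -11358*2**2 = -11358*4 = -45432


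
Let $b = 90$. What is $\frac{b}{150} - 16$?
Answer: $- \frac{77}{5} \approx -15.4$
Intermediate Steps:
$\frac{b}{150} - 16 = \frac{90}{150} - 16 = 90 \cdot \frac{1}{150} - 16 = \frac{3}{5} - 16 = - \frac{77}{5}$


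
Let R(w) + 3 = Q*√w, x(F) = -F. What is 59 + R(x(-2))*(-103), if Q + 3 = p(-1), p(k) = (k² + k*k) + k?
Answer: 368 + 206*√2 ≈ 659.33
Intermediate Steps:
p(k) = k + 2*k² (p(k) = (k² + k²) + k = 2*k² + k = k + 2*k²)
Q = -2 (Q = -3 - (1 + 2*(-1)) = -3 - (1 - 2) = -3 - 1*(-1) = -3 + 1 = -2)
R(w) = -3 - 2*√w
59 + R(x(-2))*(-103) = 59 + (-3 - 2*√2)*(-103) = 59 + (309 + 206*√2) = 368 + 206*√2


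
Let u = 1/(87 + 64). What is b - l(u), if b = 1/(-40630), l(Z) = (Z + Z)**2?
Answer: -185321/926404630 ≈ -0.00020004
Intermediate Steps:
u = 1/151 ≈ 0.0066225
l(Z) = 4*Z**2 (l(Z) = (2*Z)**2 = 4*Z**2)
b = -1/40630 ≈ -2.4612e-5
b - l(u) = -1/40630 - 4*(1/151)**2 = -1/40630 - 4/22801 = -185321/926404630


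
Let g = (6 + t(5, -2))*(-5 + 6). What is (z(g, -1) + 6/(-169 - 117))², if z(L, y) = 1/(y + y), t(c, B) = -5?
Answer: 22201/81796 ≈ 0.27142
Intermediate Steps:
g = 1 (g = (6 - 5)*(-5 + 6) = 1*1 = 1)
z(L, y) = 1/(2*y)
(z(g, -1) + 6/(-169 - 117))² = ((½)/(-1) + 6/(-169 - 117))² = ((½)*(-1) + 6/(-286))² = (-½ + 6*(-1/286))² = (-½ - 3/143)² = (-149/286)² = 22201/81796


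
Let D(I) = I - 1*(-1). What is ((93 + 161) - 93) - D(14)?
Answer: 146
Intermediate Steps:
D(I) = 1 + I (D(I) = I + 1 = 1 + I)
((93 + 161) - 93) - D(14) = ((93 + 161) - 93) - (1 + 14) = (254 - 93) - 1*15 = 161 - 15 = 146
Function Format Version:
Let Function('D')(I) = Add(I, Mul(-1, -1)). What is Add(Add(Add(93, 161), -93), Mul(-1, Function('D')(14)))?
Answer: 146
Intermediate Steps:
Function('D')(I) = Add(1, I) (Function('D')(I) = Add(I, 1) = Add(1, I))
Add(Add(Add(93, 161), -93), Mul(-1, Function('D')(14))) = Add(Add(Add(93, 161), -93), Mul(-1, Add(1, 14))) = Add(Add(254, -93), Mul(-1, 15)) = Add(161, -15) = 146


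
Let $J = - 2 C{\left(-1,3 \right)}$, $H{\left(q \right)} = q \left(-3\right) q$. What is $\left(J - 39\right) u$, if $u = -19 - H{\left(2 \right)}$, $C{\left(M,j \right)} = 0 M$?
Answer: $273$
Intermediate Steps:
$C{\left(M,j \right)} = 0$
$H{\left(q \right)} = - 3 q^{2}$ ($H{\left(q \right)} = - 3 q q = - 3 q^{2}$)
$J = 0$ ($J = \left(-2\right) 0 = 0$)
$u = -7$ ($u = -19 - - 3 \cdot 2^{2} = -19 - \left(-3\right) 4 = -19 - -12 = -19 + 12 = -7$)
$\left(J - 39\right) u = \left(0 - 39\right) \left(-7\right) = \left(-39\right) \left(-7\right) = 273$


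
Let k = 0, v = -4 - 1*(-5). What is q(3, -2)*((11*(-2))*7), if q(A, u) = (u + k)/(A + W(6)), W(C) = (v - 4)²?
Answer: 77/3 ≈ 25.667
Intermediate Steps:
v = 1 (v = -4 + 5 = 1)
W(C) = 9 (W(C) = (1 - 4)² = (-3)² = 9)
q(A, u) = u/(9 + A) (q(A, u) = (u + 0)/(A + 9) = u/(9 + A))
q(3, -2)*((11*(-2))*7) = (-2/(9 + 3))*((11*(-2))*7) = (-2/12)*(-22*7) = -2*1/12*(-154) = -⅙*(-154) = 77/3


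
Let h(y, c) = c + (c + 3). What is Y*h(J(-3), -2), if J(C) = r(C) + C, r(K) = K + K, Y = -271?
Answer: 271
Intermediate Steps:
r(K) = 2*K
J(C) = 3*C (J(C) = 2*C + C = 3*C)
h(y, c) = 3 + 2*c (h(y, c) = c + (3 + c) = 3 + 2*c)
Y*h(J(-3), -2) = -271*(3 + 2*(-2)) = -271*(3 - 4) = -271*(-1) = 271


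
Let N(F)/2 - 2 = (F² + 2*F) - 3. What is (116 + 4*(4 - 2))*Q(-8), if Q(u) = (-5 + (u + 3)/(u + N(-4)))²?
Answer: 37975/9 ≈ 4219.4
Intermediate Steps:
N(F) = -2 + 2*F² + 4*F (N(F) = 4 + 2*((F² + 2*F) - 3) = 4 + 2*(-3 + F² + 2*F) = 4 + (-6 + 2*F² + 4*F) = -2 + 2*F² + 4*F)
Q(u) = (-5 + (3 + u)/(14 + u))² (Q(u) = (-5 + (u + 3)/(u + (-2 + 2*(-4)² + 4*(-4))))² = (-5 + (3 + u)/(u + (-2 + 2*16 - 16)))² = (-5 + (3 + u)/(u + (-2 + 32 - 16)))² = (-5 + (3 + u)/(u + 14))² = (-5 + (3 + u)/(14 + u))²)
(116 + 4*(4 - 2))*Q(-8) = (116 + 4*(4 - 2))*((67 + 4*(-8))²/(14 - 8)²) = (116 + 4*2)*((67 - 32)²/6²) = (116 + 8)*((1/36)*35²) = 124*((1/36)*1225) = 124*(1225/36) = 37975/9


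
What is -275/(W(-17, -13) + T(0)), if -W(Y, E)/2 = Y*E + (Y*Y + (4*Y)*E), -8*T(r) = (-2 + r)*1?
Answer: 1100/11151 ≈ 0.098646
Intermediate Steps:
T(r) = ¼ - r/8 (T(r) = -(-2 + r)/8 = ¼ - r/8)
W(Y, E) = -2*Y² - 10*E*Y (W(Y, E) = -2*(Y*E + (Y*Y + (4*Y)*E)) = -2*(E*Y + (Y² + 4*E*Y)) = -2*(Y² + 5*E*Y) = -2*Y² - 10*E*Y)
-275/(W(-17, -13) + T(0)) = -275/(-2*(-17)*(-17 + 5*(-13)) + (¼ - ⅛*0)) = -275/(-2*(-17)*(-17 - 65) + (¼ + 0)) = -275/(-2*(-17)*(-82) + ¼) = -275/(-2788 + ¼) = -275/(-11151/4) = -4/11151*(-275) = 1100/11151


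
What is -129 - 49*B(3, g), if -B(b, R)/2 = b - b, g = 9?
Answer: -129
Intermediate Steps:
B(b, R) = 0 (B(b, R) = -2*(b - b) = -2*0 = 0)
-129 - 49*B(3, g) = -129 - 49*0 = -129 + 0 = -129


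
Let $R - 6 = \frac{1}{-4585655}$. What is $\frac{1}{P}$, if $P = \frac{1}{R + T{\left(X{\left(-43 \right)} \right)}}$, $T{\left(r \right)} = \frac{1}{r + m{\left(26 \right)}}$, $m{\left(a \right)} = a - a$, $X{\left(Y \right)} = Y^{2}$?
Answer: $\frac{50877840376}{8478876095} \approx 6.0005$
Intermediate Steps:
$m{\left(a \right)} = 0$
$R = \frac{27513929}{4585655}$ ($R = 6 + \frac{1}{-4585655} = 6 - \frac{1}{4585655} = \frac{27513929}{4585655} \approx 6.0$)
$T{\left(r \right)} = \frac{1}{r}$ ($T{\left(r \right)} = \frac{1}{r + 0} = \frac{1}{r}$)
$P = \frac{8478876095}{50877840376}$ ($P = \frac{1}{\frac{27513929}{4585655} + \frac{1}{\left(-43\right)^{2}}} = \frac{1}{\frac{27513929}{4585655} + \frac{1}{1849}} = \frac{1}{\frac{50877840376}{8478876095}} = \frac{8478876095}{50877840376} \approx 0.16665$)
$\frac{1}{P} = \frac{1}{\frac{8478876095}{50877840376}} = \frac{50877840376}{8478876095}$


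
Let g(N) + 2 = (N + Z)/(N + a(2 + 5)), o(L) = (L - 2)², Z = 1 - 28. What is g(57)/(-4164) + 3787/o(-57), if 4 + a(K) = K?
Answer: 10516193/9663256 ≈ 1.0883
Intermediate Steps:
a(K) = -4 + K
Z = -27
o(L) = (-2 + L)²
g(N) = -2 + (-27 + N)/(3 + N) (g(N) = -2 + (N - 27)/(N + (-4 + (2 + 5))) = -2 + (-27 + N)/(N + (-4 + 7)) = -2 + (-27 + N)/(N + 3) = -2 + (-27 + N)/(3 + N))
g(57)/(-4164) + 3787/o(-57) = ((-33 - 1*57)/(3 + 57))/(-4164) + 3787/((-2 - 57)²) = ((-33 - 57)/60)*(-1/4164) + 3787/((-59)²) = ((1/60)*(-90))*(-1/4164) + 3787/3481 = -3/2*(-1/4164) + 3787*(1/3481) = 1/2776 + 3787/3481 = 10516193/9663256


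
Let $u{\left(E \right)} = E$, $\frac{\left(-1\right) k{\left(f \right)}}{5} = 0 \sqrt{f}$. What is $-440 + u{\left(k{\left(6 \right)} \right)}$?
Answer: $-440$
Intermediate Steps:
$k{\left(f \right)} = 0$ ($k{\left(f \right)} = - 5 \cdot 0 \sqrt{f} = \left(-5\right) 0 = 0$)
$-440 + u{\left(k{\left(6 \right)} \right)} = -440 + 0 = -440$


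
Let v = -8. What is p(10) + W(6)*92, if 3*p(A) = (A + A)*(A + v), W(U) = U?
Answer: 1696/3 ≈ 565.33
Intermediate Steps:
p(A) = 2*A*(-8 + A)/3 (p(A) = ((A + A)*(A - 8))/3 = ((2*A)*(-8 + A))/3 = (2*A*(-8 + A))/3 = 2*A*(-8 + A)/3)
p(10) + W(6)*92 = (2/3)*10*(-8 + 10) + 6*92 = (2/3)*10*2 + 552 = 40/3 + 552 = 1696/3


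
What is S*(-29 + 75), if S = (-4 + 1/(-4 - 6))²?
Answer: 38663/50 ≈ 773.26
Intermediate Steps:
S = 1681/100 (S = (-4 + 1/(-10))² = (-4 - ⅒)² = (-41/10)² = 1681/100 ≈ 16.810)
S*(-29 + 75) = 1681*(-29 + 75)/100 = (1681/100)*46 = 38663/50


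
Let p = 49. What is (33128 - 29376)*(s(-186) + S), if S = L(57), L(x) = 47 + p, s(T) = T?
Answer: -337680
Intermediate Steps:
L(x) = 96 (L(x) = 47 + 49 = 96)
S = 96
(33128 - 29376)*(s(-186) + S) = (33128 - 29376)*(-186 + 96) = 3752*(-90) = -337680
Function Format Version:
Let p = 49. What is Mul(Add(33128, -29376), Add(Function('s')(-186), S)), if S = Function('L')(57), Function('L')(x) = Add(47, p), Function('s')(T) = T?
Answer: -337680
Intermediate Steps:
Function('L')(x) = 96 (Function('L')(x) = Add(47, 49) = 96)
S = 96
Mul(Add(33128, -29376), Add(Function('s')(-186), S)) = Mul(Add(33128, -29376), Add(-186, 96)) = Mul(3752, -90) = -337680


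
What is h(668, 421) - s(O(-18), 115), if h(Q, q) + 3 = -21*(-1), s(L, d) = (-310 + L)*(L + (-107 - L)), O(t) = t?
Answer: -35078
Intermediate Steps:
s(L, d) = 33170 - 107*L (s(L, d) = (-310 + L)*(-107) = 33170 - 107*L)
h(Q, q) = 18 (h(Q, q) = -3 - 21*(-1) = -3 + 21 = 18)
h(668, 421) - s(O(-18), 115) = 18 - (33170 - 107*(-18)) = 18 - (33170 + 1926) = 18 - 1*35096 = 18 - 35096 = -35078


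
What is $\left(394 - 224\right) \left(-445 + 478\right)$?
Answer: $5610$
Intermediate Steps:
$\left(394 - 224\right) \left(-445 + 478\right) = 170 \cdot 33 = 5610$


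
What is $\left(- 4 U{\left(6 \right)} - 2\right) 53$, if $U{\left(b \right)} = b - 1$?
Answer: $-1166$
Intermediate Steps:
$U{\left(b \right)} = -1 + b$
$\left(- 4 U{\left(6 \right)} - 2\right) 53 = \left(- 4 \left(-1 + 6\right) - 2\right) 53 = \left(\left(-4\right) 5 - 2\right) 53 = \left(-20 - 2\right) 53 = \left(-22\right) 53 = -1166$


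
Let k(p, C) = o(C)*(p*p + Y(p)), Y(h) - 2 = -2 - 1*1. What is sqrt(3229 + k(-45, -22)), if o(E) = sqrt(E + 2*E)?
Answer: sqrt(3229 + 2024*I*sqrt(66)) ≈ 99.965 + 82.244*I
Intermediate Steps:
Y(h) = -1 (Y(h) = 2 + (-2 - 1*1) = 2 + (-2 - 1) = 2 - 3 = -1)
o(E) = sqrt(3)*sqrt(E) (o(E) = sqrt(3*E) = sqrt(3)*sqrt(E))
k(p, C) = sqrt(3)*sqrt(C)*(-1 + p**2) (k(p, C) = (sqrt(3)*sqrt(C))*(p*p - 1) = (sqrt(3)*sqrt(C))*(p**2 - 1) = (sqrt(3)*sqrt(C))*(-1 + p**2) = sqrt(3)*sqrt(C)*(-1 + p**2))
sqrt(3229 + k(-45, -22)) = sqrt(3229 + sqrt(3)*sqrt(-22)*(-1 + (-45)**2)) = sqrt(3229 + sqrt(3)*(I*sqrt(22))*(-1 + 2025)) = sqrt(3229 + sqrt(3)*(I*sqrt(22))*2024) = sqrt(3229 + 2024*I*sqrt(66))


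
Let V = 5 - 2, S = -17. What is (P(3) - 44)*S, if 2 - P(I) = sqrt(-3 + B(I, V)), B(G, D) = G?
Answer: 714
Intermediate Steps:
V = 3
P(I) = 2 - sqrt(-3 + I)
(P(3) - 44)*S = ((2 - sqrt(-3 + 3)) - 44)*(-17) = ((2 - sqrt(0)) - 44)*(-17) = ((2 - 1*0) - 44)*(-17) = ((2 + 0) - 44)*(-17) = (2 - 44)*(-17) = -42*(-17) = 714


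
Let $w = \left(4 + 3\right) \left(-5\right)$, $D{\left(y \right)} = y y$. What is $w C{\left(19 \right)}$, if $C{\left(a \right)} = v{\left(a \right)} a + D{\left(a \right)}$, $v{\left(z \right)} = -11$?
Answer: $-5320$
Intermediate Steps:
$D{\left(y \right)} = y^{2}$
$w = -35$ ($w = 7 \left(-5\right) = -35$)
$C{\left(a \right)} = a^{2} - 11 a$ ($C{\left(a \right)} = - 11 a + a^{2} = a^{2} - 11 a$)
$w C{\left(19 \right)} = - 35 \cdot 19 \left(-11 + 19\right) = - 35 \cdot 19 \cdot 8 = \left(-35\right) 152 = -5320$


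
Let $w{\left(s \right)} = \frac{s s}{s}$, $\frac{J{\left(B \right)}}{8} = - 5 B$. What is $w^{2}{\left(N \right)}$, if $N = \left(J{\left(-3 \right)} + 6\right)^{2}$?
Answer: $252047376$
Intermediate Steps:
$J{\left(B \right)} = - 40 B$ ($J{\left(B \right)} = 8 \left(- 5 B\right) = - 40 B$)
$N = 15876$ ($N = \left(\left(-40\right) \left(-3\right) + 6\right)^{2} = \left(120 + 6\right)^{2} = 126^{2} = 15876$)
$w{\left(s \right)} = s$ ($w{\left(s \right)} = \frac{s^{2}}{s} = s$)
$w^{2}{\left(N \right)} = 15876^{2} = 252047376$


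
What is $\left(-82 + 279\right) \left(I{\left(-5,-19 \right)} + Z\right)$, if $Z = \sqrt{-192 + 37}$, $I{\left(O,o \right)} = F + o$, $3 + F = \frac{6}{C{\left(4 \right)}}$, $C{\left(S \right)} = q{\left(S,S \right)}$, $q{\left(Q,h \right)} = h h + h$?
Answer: $- \frac{42749}{10} + 197 i \sqrt{155} \approx -4274.9 + 2452.6 i$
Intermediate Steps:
$q{\left(Q,h \right)} = h + h^{2}$ ($q{\left(Q,h \right)} = h^{2} + h = h + h^{2}$)
$C{\left(S \right)} = S \left(1 + S\right)$
$F = - \frac{27}{10}$ ($F = -3 + \frac{6}{4 \left(1 + 4\right)} = -3 + \frac{6}{4 \cdot 5} = -3 + \frac{6}{20} = -3 + 6 \cdot \frac{1}{20} = -3 + \frac{3}{10} = - \frac{27}{10} \approx -2.7$)
$I{\left(O,o \right)} = - \frac{27}{10} + o$
$Z = i \sqrt{155}$ ($Z = \sqrt{-155} = i \sqrt{155} \approx 12.45 i$)
$\left(-82 + 279\right) \left(I{\left(-5,-19 \right)} + Z\right) = \left(-82 + 279\right) \left(\left(- \frac{27}{10} - 19\right) + i \sqrt{155}\right) = 197 \left(- \frac{217}{10} + i \sqrt{155}\right) = - \frac{42749}{10} + 197 i \sqrt{155}$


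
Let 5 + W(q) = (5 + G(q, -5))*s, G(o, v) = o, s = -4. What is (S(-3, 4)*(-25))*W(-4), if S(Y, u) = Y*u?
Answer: -2700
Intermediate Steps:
W(q) = -25 - 4*q (W(q) = -5 + (5 + q)*(-4) = -5 + (-20 - 4*q) = -25 - 4*q)
(S(-3, 4)*(-25))*W(-4) = (-3*4*(-25))*(-25 - 4*(-4)) = (-12*(-25))*(-25 + 16) = 300*(-9) = -2700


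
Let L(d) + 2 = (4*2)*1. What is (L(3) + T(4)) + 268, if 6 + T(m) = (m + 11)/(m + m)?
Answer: 2159/8 ≈ 269.88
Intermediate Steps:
T(m) = -6 + (11 + m)/(2*m) (T(m) = -6 + (m + 11)/(m + m) = -6 + (11 + m)/((2*m)) = -6 + (11 + m)*(1/(2*m)) = -6 + (11 + m)/(2*m))
L(d) = 6 (L(d) = -2 + (4*2)*1 = -2 + 8*1 = -2 + 8 = 6)
(L(3) + T(4)) + 268 = (6 + (11/2)*(1 - 1*4)/4) + 268 = (6 + (11/2)*(1/4)*(1 - 4)) + 268 = (6 + (11/2)*(1/4)*(-3)) + 268 = (6 - 33/8) + 268 = 15/8 + 268 = 2159/8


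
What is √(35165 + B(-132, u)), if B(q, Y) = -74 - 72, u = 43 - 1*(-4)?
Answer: 3*√3891 ≈ 187.13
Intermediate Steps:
u = 47 (u = 43 + 4 = 47)
B(q, Y) = -146
√(35165 + B(-132, u)) = √(35165 - 146) = √35019 = 3*√3891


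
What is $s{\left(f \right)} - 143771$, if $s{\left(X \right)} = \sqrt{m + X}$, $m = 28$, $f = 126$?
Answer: $-143771 + \sqrt{154} \approx -1.4376 \cdot 10^{5}$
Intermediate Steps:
$s{\left(X \right)} = \sqrt{28 + X}$
$s{\left(f \right)} - 143771 = \sqrt{28 + 126} - 143771 = \sqrt{154} - 143771 = -143771 + \sqrt{154}$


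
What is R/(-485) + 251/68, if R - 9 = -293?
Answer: 141047/32980 ≈ 4.2767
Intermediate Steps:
R = -284 (R = 9 - 293 = -284)
R/(-485) + 251/68 = -284/(-485) + 251/68 = -284*(-1/485) + 251*(1/68) = 284/485 + 251/68 = 141047/32980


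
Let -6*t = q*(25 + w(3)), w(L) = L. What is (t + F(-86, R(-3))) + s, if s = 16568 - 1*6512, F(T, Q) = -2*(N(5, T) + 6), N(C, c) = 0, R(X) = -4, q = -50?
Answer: 30832/3 ≈ 10277.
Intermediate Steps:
F(T, Q) = -12 (F(T, Q) = -2*(0 + 6) = -2*6 = -12)
t = 700/3 (t = -(-25)*(25 + 3)/3 = -(-25)*28/3 = -⅙*(-1400) = 700/3 ≈ 233.33)
s = 10056 (s = 16568 - 6512 = 10056)
(t + F(-86, R(-3))) + s = (700/3 - 12) + 10056 = 664/3 + 10056 = 30832/3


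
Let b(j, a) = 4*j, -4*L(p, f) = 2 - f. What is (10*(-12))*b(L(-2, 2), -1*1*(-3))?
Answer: 0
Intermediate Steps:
L(p, f) = -½ + f/4 (L(p, f) = -(2 - f)/4 = -½ + f/4)
(10*(-12))*b(L(-2, 2), -1*1*(-3)) = (10*(-12))*(4*(-½ + (¼)*2)) = -480*(-½ + ½) = -480*0 = -120*0 = 0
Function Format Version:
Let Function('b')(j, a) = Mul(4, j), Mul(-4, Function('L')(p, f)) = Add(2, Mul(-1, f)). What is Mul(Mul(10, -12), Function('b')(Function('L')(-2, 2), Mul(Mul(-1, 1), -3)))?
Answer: 0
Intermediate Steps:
Function('L')(p, f) = Add(Rational(-1, 2), Mul(Rational(1, 4), f)) (Function('L')(p, f) = Mul(Rational(-1, 4), Add(2, Mul(-1, f))) = Add(Rational(-1, 2), Mul(Rational(1, 4), f)))
Mul(Mul(10, -12), Function('b')(Function('L')(-2, 2), Mul(Mul(-1, 1), -3))) = Mul(Mul(10, -12), Mul(4, Add(Rational(-1, 2), Mul(Rational(1, 4), 2)))) = Mul(-120, Mul(4, Add(Rational(-1, 2), Rational(1, 2)))) = Mul(-120, Mul(4, 0)) = Mul(-120, 0) = 0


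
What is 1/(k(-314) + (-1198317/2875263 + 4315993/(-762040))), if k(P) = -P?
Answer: 730355138840/224890586773147 ≈ 0.0032476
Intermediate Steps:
1/(k(-314) + (-1198317/2875263 + 4315993/(-762040))) = 1/(-1*(-314) + (-1198317/2875263 + 4315993/(-762040))) = 1/(314 + (-1198317*1/2875263 + 4315993*(-1/762040))) = 1/(314 + (-399439/958421 - 4315993/762040)) = 1/(314 - 4440926822613/730355138840) = 1/(224890586773147/730355138840) = 730355138840/224890586773147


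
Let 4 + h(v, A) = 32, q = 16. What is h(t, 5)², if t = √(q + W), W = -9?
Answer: 784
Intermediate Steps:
t = √7 (t = √(16 - 9) = √7 ≈ 2.6458)
h(v, A) = 28 (h(v, A) = -4 + 32 = 28)
h(t, 5)² = 28² = 784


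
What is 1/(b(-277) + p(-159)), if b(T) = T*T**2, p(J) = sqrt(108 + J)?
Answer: -21253933/451729667968540 - I*sqrt(51)/451729667968540 ≈ -4.705e-8 - 1.5809e-14*I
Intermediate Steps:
b(T) = T**3
1/(b(-277) + p(-159)) = 1/((-277)**3 + sqrt(108 - 159)) = 1/(-21253933 + sqrt(-51)) = 1/(-21253933 + I*sqrt(51))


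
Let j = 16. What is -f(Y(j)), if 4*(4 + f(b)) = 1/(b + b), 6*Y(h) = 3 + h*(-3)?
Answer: 241/60 ≈ 4.0167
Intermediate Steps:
Y(h) = ½ - h/2 (Y(h) = (3 + h*(-3))/6 = (3 - 3*h)/6 = ½ - h/2)
f(b) = -4 + 1/(8*b) (f(b) = -4 + 1/(4*(b + b)) = -4 + 1/(4*((2*b))) = -4 + (1/(2*b))/4 = -4 + 1/(8*b))
-f(Y(j)) = -(-4 + 1/(8*(½ - ½*16))) = -(-4 + 1/(8*(½ - 8))) = -(-4 + 1/(8*(-15/2))) = -(-4 + (⅛)*(-2/15)) = -(-4 - 1/60) = -1*(-241/60) = 241/60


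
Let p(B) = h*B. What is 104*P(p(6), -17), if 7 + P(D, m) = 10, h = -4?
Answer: 312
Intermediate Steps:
p(B) = -4*B
P(D, m) = 3 (P(D, m) = -7 + 10 = 3)
104*P(p(6), -17) = 104*3 = 312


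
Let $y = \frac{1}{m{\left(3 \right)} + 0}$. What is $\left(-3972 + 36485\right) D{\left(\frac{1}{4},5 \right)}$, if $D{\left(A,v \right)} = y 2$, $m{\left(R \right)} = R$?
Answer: $\frac{65026}{3} \approx 21675.0$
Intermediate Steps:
$y = \frac{1}{3}$ ($y = \frac{1}{3 + 0} = \frac{1}{3} \approx 0.33333$)
$D{\left(A,v \right)} = \frac{2}{3}$ ($D{\left(A,v \right)} = \frac{1}{3} \cdot 2 = \frac{2}{3}$)
$\left(-3972 + 36485\right) D{\left(\frac{1}{4},5 \right)} = \left(-3972 + 36485\right) \frac{2}{3} = 32513 \cdot \frac{2}{3} = \frac{65026}{3}$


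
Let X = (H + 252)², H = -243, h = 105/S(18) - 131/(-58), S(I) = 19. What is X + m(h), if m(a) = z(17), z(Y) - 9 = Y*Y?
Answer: 379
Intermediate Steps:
h = 8579/1102 (h = 105/19 - 131/(-58) = 105*(1/19) - 131*(-1/58) = 105/19 + 131/58 = 8579/1102 ≈ 7.7849)
z(Y) = 9 + Y² (z(Y) = 9 + Y*Y = 9 + Y²)
m(a) = 298 (m(a) = 9 + 17² = 9 + 289 = 298)
X = 81 (X = (-243 + 252)² = 9² = 81)
X + m(h) = 81 + 298 = 379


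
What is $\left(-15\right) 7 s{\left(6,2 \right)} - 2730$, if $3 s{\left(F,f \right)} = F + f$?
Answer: $-3010$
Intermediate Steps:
$s{\left(F,f \right)} = \frac{F}{3} + \frac{f}{3}$ ($s{\left(F,f \right)} = \frac{F + f}{3} = \frac{F}{3} + \frac{f}{3}$)
$\left(-15\right) 7 s{\left(6,2 \right)} - 2730 = \left(-15\right) 7 \left(\frac{1}{3} \cdot 6 + \frac{1}{3} \cdot 2\right) - 2730 = - 105 \left(2 + \frac{2}{3}\right) - 2730 = \left(-105\right) \frac{8}{3} - 2730 = -280 - 2730 = -3010$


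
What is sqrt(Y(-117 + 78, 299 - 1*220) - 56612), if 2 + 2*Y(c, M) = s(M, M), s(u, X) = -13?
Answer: 7*I*sqrt(4622)/2 ≈ 237.95*I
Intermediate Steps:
Y(c, M) = -15/2 (Y(c, M) = -1 + (1/2)*(-13) = -1 - 13/2 = -15/2)
sqrt(Y(-117 + 78, 299 - 1*220) - 56612) = sqrt(-15/2 - 56612) = sqrt(-113239/2) = 7*I*sqrt(4622)/2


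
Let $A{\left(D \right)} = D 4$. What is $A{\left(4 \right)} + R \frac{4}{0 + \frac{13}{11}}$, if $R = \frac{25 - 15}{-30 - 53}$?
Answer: $\frac{16824}{1079} \approx 15.592$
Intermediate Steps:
$A{\left(D \right)} = 4 D$
$R = - \frac{10}{83}$ ($R = \frac{10}{-83} = 10 \left(- \frac{1}{83}\right) = - \frac{10}{83} \approx -0.12048$)
$A{\left(4 \right)} + R \frac{4}{0 + \frac{13}{11}} = 4 \cdot 4 - \frac{10 \frac{4}{0 + \frac{13}{11}}}{83} = 16 - \frac{10 \frac{4}{0 + 13 \cdot \frac{1}{11}}}{83} = 16 - \frac{10 \frac{4}{0 + \frac{13}{11}}}{83} = 16 - \frac{10 \frac{4}{\frac{13}{11}}}{83} = 16 - \frac{10 \cdot 4 \cdot \frac{11}{13}}{83} = 16 - \frac{440}{1079} = \frac{16824}{1079}$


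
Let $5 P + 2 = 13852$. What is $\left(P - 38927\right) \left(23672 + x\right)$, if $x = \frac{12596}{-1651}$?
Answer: $- \frac{1412649506532}{1651} \approx -8.5563 \cdot 10^{8}$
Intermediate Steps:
$P = 2770$ ($P = - \frac{2}{5} + \frac{1}{5} \cdot 13852 = - \frac{2}{5} + \frac{13852}{5} = 2770$)
$x = - \frac{12596}{1651}$ ($x = 12596 \left(- \frac{1}{1651}\right) = - \frac{12596}{1651} \approx -7.6293$)
$\left(P - 38927\right) \left(23672 + x\right) = \left(2770 - 38927\right) \left(23672 - \frac{12596}{1651}\right) = \left(-36157\right) \frac{39069876}{1651} = - \frac{1412649506532}{1651}$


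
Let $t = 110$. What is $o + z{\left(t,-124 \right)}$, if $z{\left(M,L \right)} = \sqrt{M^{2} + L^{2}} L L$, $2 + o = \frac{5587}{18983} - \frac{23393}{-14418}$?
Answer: $- \frac{22771103}{273696894} + 30752 \sqrt{6869} \approx 2.5487 \cdot 10^{6}$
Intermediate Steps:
$o = - \frac{22771103}{273696894}$ ($o = -2 + \left(\frac{5587}{18983} - \frac{23393}{-14418}\right) = -2 + \left(5587 \cdot \frac{1}{18983} - - \frac{23393}{14418}\right) = -2 + \left(\frac{5587}{18983} + \frac{23393}{14418}\right) = -2 + \frac{524622685}{273696894} = - \frac{22771103}{273696894} \approx -0.083198$)
$z{\left(M,L \right)} = L^{2} \sqrt{L^{2} + M^{2}}$ ($z{\left(M,L \right)} = \sqrt{L^{2} + M^{2}} L L = L \sqrt{L^{2} + M^{2}} L = L^{2} \sqrt{L^{2} + M^{2}}$)
$o + z{\left(t,-124 \right)} = - \frac{22771103}{273696894} + \left(-124\right)^{2} \sqrt{\left(-124\right)^{2} + 110^{2}} = - \frac{22771103}{273696894} + 15376 \sqrt{15376 + 12100} = - \frac{22771103}{273696894} + 15376 \sqrt{27476} = - \frac{22771103}{273696894} + 15376 \cdot 2 \sqrt{6869} = - \frac{22771103}{273696894} + 30752 \sqrt{6869}$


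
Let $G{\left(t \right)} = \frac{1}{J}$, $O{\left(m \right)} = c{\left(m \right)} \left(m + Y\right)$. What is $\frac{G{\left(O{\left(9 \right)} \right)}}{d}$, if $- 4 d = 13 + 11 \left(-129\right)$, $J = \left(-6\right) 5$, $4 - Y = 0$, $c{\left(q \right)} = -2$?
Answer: $- \frac{1}{10545} \approx -9.4832 \cdot 10^{-5}$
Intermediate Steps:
$Y = 4$ ($Y = 4 - 0 = 4 + 0 = 4$)
$J = -30$
$O{\left(m \right)} = -8 - 2 m$ ($O{\left(m \right)} = - 2 \left(m + 4\right) = - 2 \left(4 + m\right) = -8 - 2 m$)
$d = \frac{703}{2}$ ($d = - \frac{13 + 11 \left(-129\right)}{4} = - \frac{13 - 1419}{4} = \left(- \frac{1}{4}\right) \left(-1406\right) = \frac{703}{2} \approx 351.5$)
$G{\left(t \right)} = - \frac{1}{30}$ ($G{\left(t \right)} = \frac{1}{-30} = - \frac{1}{30}$)
$\frac{G{\left(O{\left(9 \right)} \right)}}{d} = - \frac{1}{30 \cdot \frac{703}{2}} = \left(- \frac{1}{30}\right) \frac{2}{703} = - \frac{1}{10545}$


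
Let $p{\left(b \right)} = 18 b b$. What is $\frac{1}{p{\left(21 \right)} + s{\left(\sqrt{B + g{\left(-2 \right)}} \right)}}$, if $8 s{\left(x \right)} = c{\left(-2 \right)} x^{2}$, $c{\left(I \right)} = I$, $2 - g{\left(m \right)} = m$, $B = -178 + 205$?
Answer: $\frac{4}{31721} \approx 0.0001261$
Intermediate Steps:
$B = 27$
$g{\left(m \right)} = 2 - m$
$s{\left(x \right)} = - \frac{x^{2}}{4}$ ($s{\left(x \right)} = \frac{\left(-2\right) x^{2}}{8} = - \frac{x^{2}}{4}$)
$p{\left(b \right)} = 18 b^{2}$
$\frac{1}{p{\left(21 \right)} + s{\left(\sqrt{B + g{\left(-2 \right)}} \right)}} = \frac{1}{18 \cdot 21^{2} - \frac{\left(\sqrt{27 + \left(2 - -2\right)}\right)^{2}}{4}} = \frac{1}{18 \cdot 441 - \frac{\left(\sqrt{27 + \left(2 + 2\right)}\right)^{2}}{4}} = \frac{1}{7938 - \frac{\left(\sqrt{27 + 4}\right)^{2}}{4}} = \frac{1}{7938 - \frac{\left(\sqrt{31}\right)^{2}}{4}} = \frac{1}{7938 - \frac{31}{4}} = \frac{1}{\frac{31721}{4}} = \frac{4}{31721}$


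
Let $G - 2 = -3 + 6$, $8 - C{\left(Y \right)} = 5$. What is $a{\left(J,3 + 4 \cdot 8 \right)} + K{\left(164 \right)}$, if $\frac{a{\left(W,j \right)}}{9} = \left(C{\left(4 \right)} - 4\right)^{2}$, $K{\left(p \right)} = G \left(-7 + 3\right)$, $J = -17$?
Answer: $-11$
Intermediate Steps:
$C{\left(Y \right)} = 3$ ($C{\left(Y \right)} = 8 - 5 = 3$)
$G = 5$ ($G = 2 + \left(-3 + 6\right) = 2 + 3 = 5$)
$K{\left(p \right)} = -20$ ($K{\left(p \right)} = 5 \left(-7 + 3\right) = 5 \left(-4\right) = -20$)
$a{\left(W,j \right)} = 9$ ($a{\left(W,j \right)} = 9 \left(3 - 4\right)^{2} = 9 \left(-1\right)^{2} = 9 \cdot 1 = 9$)
$a{\left(J,3 + 4 \cdot 8 \right)} + K{\left(164 \right)} = 9 - 20 = -11$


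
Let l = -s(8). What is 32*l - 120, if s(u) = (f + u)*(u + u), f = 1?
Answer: -4728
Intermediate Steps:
s(u) = 2*u*(1 + u) (s(u) = (1 + u)*(u + u) = (1 + u)*(2*u) = 2*u*(1 + u))
l = -144 (l = -2*8*(1 + 8) = -2*8*9 = -1*144 = -144)
32*l - 120 = 32*(-144) - 120 = -4608 - 120 = -4728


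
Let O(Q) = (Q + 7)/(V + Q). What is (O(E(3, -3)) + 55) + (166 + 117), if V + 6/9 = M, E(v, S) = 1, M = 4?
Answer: 4418/13 ≈ 339.85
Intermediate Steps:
V = 10/3 (V = -2/3 + 4 = 10/3 ≈ 3.3333)
O(Q) = (7 + Q)/(10/3 + Q) (O(Q) = (Q + 7)/(10/3 + Q) = (7 + Q)/(10/3 + Q))
(O(E(3, -3)) + 55) + (166 + 117) = (3*(7 + 1)/(10 + 3*1) + 55) + (166 + 117) = (3*8/(10 + 3) + 55) + 283 = (3*8/13 + 55) + 283 = (3*(1/13)*8 + 55) + 283 = (24/13 + 55) + 283 = 739/13 + 283 = 4418/13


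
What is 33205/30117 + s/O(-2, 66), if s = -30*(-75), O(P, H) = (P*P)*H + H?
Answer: 2624030/331287 ≈ 7.9207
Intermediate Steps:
O(P, H) = H + H*P² (O(P, H) = P²*H + H = H*P² + H = H + H*P²)
s = 2250
33205/30117 + s/O(-2, 66) = 33205/30117 + 2250/((66*(1 + (-2)²))) = 33205*(1/30117) + 2250/((66*(1 + 4))) = 33205/30117 + 2250/((66*5)) = 33205/30117 + 2250/330 = 33205/30117 + 2250*(1/330) = 33205/30117 + 75/11 = 2624030/331287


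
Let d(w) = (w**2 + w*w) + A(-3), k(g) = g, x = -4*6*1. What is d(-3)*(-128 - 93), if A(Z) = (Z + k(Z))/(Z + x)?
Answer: -36244/9 ≈ -4027.1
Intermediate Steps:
x = -24 (x = -24*1 = -24)
A(Z) = 2*Z/(-24 + Z) (A(Z) = (Z + Z)/(Z - 24) = (2*Z)/(-24 + Z) = 2*Z/(-24 + Z))
d(w) = 2/9 + 2*w**2 (d(w) = (w**2 + w*w) + 2*(-3)/(-24 - 3) = (w**2 + w**2) + 2*(-3)/(-27) = 2*w**2 + 2*(-3)*(-1/27) = 2*w**2 + 2/9 = 2/9 + 2*w**2)
d(-3)*(-128 - 93) = (2/9 + 2*(-3)**2)*(-128 - 93) = (2/9 + 2*9)*(-221) = (2/9 + 18)*(-221) = (164/9)*(-221) = -36244/9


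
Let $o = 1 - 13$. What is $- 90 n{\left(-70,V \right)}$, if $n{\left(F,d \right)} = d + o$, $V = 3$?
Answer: $810$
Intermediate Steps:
$o = -12$ ($o = 1 - 13 = -12$)
$n{\left(F,d \right)} = -12 + d$ ($n{\left(F,d \right)} = d - 12 = -12 + d$)
$- 90 n{\left(-70,V \right)} = - 90 \left(-12 + 3\right) = \left(-90\right) \left(-9\right) = 810$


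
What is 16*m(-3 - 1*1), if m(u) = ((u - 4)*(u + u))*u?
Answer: -4096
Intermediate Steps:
m(u) = 2*u**2*(-4 + u) (m(u) = ((-4 + u)*(2*u))*u = (2*u*(-4 + u))*u = 2*u**2*(-4 + u))
16*m(-3 - 1*1) = 16*(2*(-3 - 1*1)**2*(-4 + (-3 - 1*1))) = 16*(2*(-3 - 1)**2*(-4 + (-3 - 1))) = 16*(2*(-4)**2*(-4 - 4)) = 16*(2*16*(-8)) = 16*(-256) = -4096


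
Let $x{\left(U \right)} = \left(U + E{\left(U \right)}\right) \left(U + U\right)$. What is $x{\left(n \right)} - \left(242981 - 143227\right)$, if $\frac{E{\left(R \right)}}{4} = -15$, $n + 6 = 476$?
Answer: $285646$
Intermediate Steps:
$n = 470$ ($n = -6 + 476 = 470$)
$E{\left(R \right)} = -60$ ($E{\left(R \right)} = 4 \left(-15\right) = -60$)
$x{\left(U \right)} = 2 U \left(-60 + U\right)$ ($x{\left(U \right)} = \left(U - 60\right) \left(U + U\right) = \left(-60 + U\right) 2 U = 2 U \left(-60 + U\right)$)
$x{\left(n \right)} - \left(242981 - 143227\right) = 2 \cdot 470 \left(-60 + 470\right) - \left(242981 - 143227\right) = 2 \cdot 470 \cdot 410 - \left(242981 - 143227\right) = 385400 - 99754 = 285646$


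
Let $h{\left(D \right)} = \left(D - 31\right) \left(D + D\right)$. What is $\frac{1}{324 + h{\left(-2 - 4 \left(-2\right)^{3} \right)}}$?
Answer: $\frac{1}{264} \approx 0.0037879$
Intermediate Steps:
$h{\left(D \right)} = 2 D \left(-31 + D\right)$ ($h{\left(D \right)} = \left(-31 + D\right) 2 D = 2 D \left(-31 + D\right)$)
$\frac{1}{324 + h{\left(-2 - 4 \left(-2\right)^{3} \right)}} = \frac{1}{324 + 2 \left(-2 - 4 \left(-2\right)^{3}\right) \left(-31 - \left(2 + 4 \left(-2\right)^{3}\right)\right)} = \frac{1}{324 + 2 \left(-2 - -32\right) \left(-31 - -30\right)} = \frac{1}{324 + 2 \left(-2 + 32\right) \left(-31 + \left(-2 + 32\right)\right)} = \frac{1}{324 + 2 \cdot 30 \left(-31 + 30\right)} = \frac{1}{324 + 2 \cdot 30 \left(-1\right)} = \frac{1}{324 - 60} = \frac{1}{264}$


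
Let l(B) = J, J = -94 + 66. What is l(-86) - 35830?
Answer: -35858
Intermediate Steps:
J = -28
l(B) = -28
l(-86) - 35830 = -28 - 35830 = -35858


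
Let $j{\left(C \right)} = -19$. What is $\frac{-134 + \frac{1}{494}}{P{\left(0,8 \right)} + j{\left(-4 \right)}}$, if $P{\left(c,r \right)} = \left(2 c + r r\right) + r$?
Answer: $- \frac{66195}{26182} \approx -2.5283$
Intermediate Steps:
$P{\left(c,r \right)} = r + r^{2} + 2 c$ ($P{\left(c,r \right)} = \left(2 c + r^{2}\right) + r = \left(r^{2} + 2 c\right) + r = r + r^{2} + 2 c$)
$\frac{-134 + \frac{1}{494}}{P{\left(0,8 \right)} + j{\left(-4 \right)}} = \frac{-134 + \frac{1}{494}}{\left(8 + 8^{2} + 2 \cdot 0\right) - 19} = \frac{-134 + \frac{1}{494}}{\left(8 + 64 + 0\right) - 19} = - \frac{66195}{494 \left(72 - 19\right)} = - \frac{66195}{494 \cdot 53} = \left(- \frac{66195}{494}\right) \frac{1}{53} = - \frac{66195}{26182}$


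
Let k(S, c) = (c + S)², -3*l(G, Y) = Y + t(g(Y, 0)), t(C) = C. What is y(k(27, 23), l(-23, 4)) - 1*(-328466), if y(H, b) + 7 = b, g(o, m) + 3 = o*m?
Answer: 985376/3 ≈ 3.2846e+5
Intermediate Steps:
g(o, m) = -3 + m*o (g(o, m) = -3 + o*m = -3 + m*o)
l(G, Y) = 1 - Y/3 (l(G, Y) = -(Y + (-3 + 0*Y))/3 = -(Y + (-3 + 0))/3 = -(Y - 3)/3 = -(-3 + Y)/3 = 1 - Y/3)
k(S, c) = (S + c)²
y(H, b) = -7 + b
y(k(27, 23), l(-23, 4)) - 1*(-328466) = (-7 + (1 - ⅓*4)) - 1*(-328466) = (-7 + (1 - 4/3)) + 328466 = (-7 - ⅓) + 328466 = -22/3 + 328466 = 985376/3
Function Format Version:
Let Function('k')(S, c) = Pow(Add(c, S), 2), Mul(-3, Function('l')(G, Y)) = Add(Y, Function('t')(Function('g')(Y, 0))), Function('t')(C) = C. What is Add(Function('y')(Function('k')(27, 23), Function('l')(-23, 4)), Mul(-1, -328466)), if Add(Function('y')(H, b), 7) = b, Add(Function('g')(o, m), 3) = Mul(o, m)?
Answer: Rational(985376, 3) ≈ 3.2846e+5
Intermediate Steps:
Function('g')(o, m) = Add(-3, Mul(m, o)) (Function('g')(o, m) = Add(-3, Mul(o, m)) = Add(-3, Mul(m, o)))
Function('l')(G, Y) = Add(1, Mul(Rational(-1, 3), Y)) (Function('l')(G, Y) = Mul(Rational(-1, 3), Add(Y, Add(-3, Mul(0, Y)))) = Mul(Rational(-1, 3), Add(Y, Add(-3, 0))) = Mul(Rational(-1, 3), Add(Y, -3)) = Mul(Rational(-1, 3), Add(-3, Y)) = Add(1, Mul(Rational(-1, 3), Y)))
Function('k')(S, c) = Pow(Add(S, c), 2)
Function('y')(H, b) = Add(-7, b)
Add(Function('y')(Function('k')(27, 23), Function('l')(-23, 4)), Mul(-1, -328466)) = Add(Add(-7, Add(1, Mul(Rational(-1, 3), 4))), Mul(-1, -328466)) = Add(Add(-7, Add(1, Rational(-4, 3))), 328466) = Add(Add(-7, Rational(-1, 3)), 328466) = Add(Rational(-22, 3), 328466) = Rational(985376, 3)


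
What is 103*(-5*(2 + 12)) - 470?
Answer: -7680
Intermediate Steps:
103*(-5*(2 + 12)) - 470 = 103*(-5*14) - 470 = 103*(-70) - 470 = -7210 - 470 = -7680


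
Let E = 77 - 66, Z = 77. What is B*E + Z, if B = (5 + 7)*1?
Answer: 209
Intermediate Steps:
E = 11
B = 12 (B = 12*1 = 12)
B*E + Z = 12*11 + 77 = 132 + 77 = 209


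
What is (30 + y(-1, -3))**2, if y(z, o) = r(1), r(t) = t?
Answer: 961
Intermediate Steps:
y(z, o) = 1
(30 + y(-1, -3))**2 = (30 + 1)**2 = 31**2 = 961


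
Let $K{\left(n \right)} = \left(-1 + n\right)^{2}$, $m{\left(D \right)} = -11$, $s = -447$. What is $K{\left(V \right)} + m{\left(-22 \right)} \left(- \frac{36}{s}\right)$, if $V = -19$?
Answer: $\frac{59468}{149} \approx 399.11$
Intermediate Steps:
$K{\left(V \right)} + m{\left(-22 \right)} \left(- \frac{36}{s}\right) = \left(-1 - 19\right)^{2} - 11 \left(- \frac{36}{-447}\right) = \left(-20\right)^{2} - 11 \left(\left(-36\right) \left(- \frac{1}{447}\right)\right) = 400 - \frac{132}{149} = \frac{59468}{149}$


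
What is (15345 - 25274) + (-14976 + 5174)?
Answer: -19731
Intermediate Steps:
(15345 - 25274) + (-14976 + 5174) = -9929 - 9802 = -19731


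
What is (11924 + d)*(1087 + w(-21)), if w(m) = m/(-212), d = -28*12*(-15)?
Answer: 977402065/53 ≈ 1.8442e+7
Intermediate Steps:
d = 5040 (d = -336*(-15) = 5040)
w(m) = -m/212 (w(m) = m*(-1/212) = -m/212)
(11924 + d)*(1087 + w(-21)) = (11924 + 5040)*(1087 - 1/212*(-21)) = 16964*(1087 + 21/212) = 16964*(230465/212) = 977402065/53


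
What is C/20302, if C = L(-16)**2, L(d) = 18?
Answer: 162/10151 ≈ 0.015959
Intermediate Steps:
C = 324 (C = 18**2 = 324)
C/20302 = 324/20302 = 324*(1/20302) = 162/10151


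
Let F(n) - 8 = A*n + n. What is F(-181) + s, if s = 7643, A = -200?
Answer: 43670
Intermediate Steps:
F(n) = 8 - 199*n (F(n) = 8 + (-200*n + n) = 8 - 199*n)
F(-181) + s = (8 - 199*(-181)) + 7643 = (8 + 36019) + 7643 = 36027 + 7643 = 43670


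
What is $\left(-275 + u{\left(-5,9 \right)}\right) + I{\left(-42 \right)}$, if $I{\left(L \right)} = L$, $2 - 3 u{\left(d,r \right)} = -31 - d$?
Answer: $- \frac{923}{3} \approx -307.67$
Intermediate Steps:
$u{\left(d,r \right)} = 11 + \frac{d}{3}$ ($u{\left(d,r \right)} = \frac{2}{3} - \frac{-31 - d}{3} = \frac{2}{3} + \left(\frac{31}{3} + \frac{d}{3}\right) = 11 + \frac{d}{3}$)
$\left(-275 + u{\left(-5,9 \right)}\right) + I{\left(-42 \right)} = \left(-275 + \left(11 + \frac{1}{3} \left(-5\right)\right)\right) - 42 = \left(-275 + \left(11 - \frac{5}{3}\right)\right) - 42 = \left(-275 + \frac{28}{3}\right) - 42 = - \frac{797}{3} - 42 = - \frac{923}{3}$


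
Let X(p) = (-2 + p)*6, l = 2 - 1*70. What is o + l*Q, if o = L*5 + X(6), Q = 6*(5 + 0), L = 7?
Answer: -1981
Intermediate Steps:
l = -68 (l = 2 - 70 = -68)
X(p) = -12 + 6*p
Q = 30 (Q = 6*5 = 30)
o = 59 (o = 7*5 + (-12 + 6*6) = 35 + (-12 + 36) = 35 + 24 = 59)
o + l*Q = 59 - 68*30 = 59 - 2040 = -1981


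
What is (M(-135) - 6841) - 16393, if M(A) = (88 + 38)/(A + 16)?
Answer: -394996/17 ≈ -23235.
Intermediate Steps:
M(A) = 126/(16 + A)
(M(-135) - 6841) - 16393 = (126/(16 - 135) - 6841) - 16393 = (126/(-119) - 6841) - 16393 = (126*(-1/119) - 6841) - 16393 = (-18/17 - 6841) - 16393 = -116315/17 - 16393 = -394996/17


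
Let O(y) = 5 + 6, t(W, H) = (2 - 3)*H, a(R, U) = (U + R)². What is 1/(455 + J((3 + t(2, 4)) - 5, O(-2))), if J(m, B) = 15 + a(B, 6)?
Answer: 1/759 ≈ 0.0013175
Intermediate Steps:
a(R, U) = (R + U)²
t(W, H) = -H
O(y) = 11
J(m, B) = 15 + (6 + B)² (J(m, B) = 15 + (B + 6)² = 15 + (6 + B)²)
1/(455 + J((3 + t(2, 4)) - 5, O(-2))) = 1/(455 + (15 + (6 + 11)²)) = 1/(455 + (15 + 17²)) = 1/(455 + (15 + 289)) = 1/(455 + 304) = 1/759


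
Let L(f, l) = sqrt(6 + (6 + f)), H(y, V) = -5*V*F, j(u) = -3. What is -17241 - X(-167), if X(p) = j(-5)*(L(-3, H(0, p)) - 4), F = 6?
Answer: -17244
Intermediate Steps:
H(y, V) = -30*V (H(y, V) = -5*V*6 = -30*V)
L(f, l) = sqrt(12 + f)
X(p) = 3 (X(p) = -3*(sqrt(12 - 3) - 4) = -3*(sqrt(9) - 4) = -3*(3 - 4) = -3*(-1) = 3)
-17241 - X(-167) = -17241 - 1*3 = -17241 - 3 = -17244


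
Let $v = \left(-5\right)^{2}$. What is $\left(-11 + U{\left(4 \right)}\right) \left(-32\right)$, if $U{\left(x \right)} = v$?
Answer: $-448$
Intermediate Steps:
$v = 25$
$U{\left(x \right)} = 25$
$\left(-11 + U{\left(4 \right)}\right) \left(-32\right) = \left(-11 + 25\right) \left(-32\right) = 14 \left(-32\right) = -448$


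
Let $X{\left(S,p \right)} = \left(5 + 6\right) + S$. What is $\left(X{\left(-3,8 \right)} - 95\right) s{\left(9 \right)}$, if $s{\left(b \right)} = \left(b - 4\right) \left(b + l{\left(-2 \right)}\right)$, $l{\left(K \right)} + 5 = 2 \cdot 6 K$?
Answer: $8700$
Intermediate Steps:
$l{\left(K \right)} = -5 + 12 K$ ($l{\left(K \right)} = -5 + 2 \cdot 6 K = -5 + 12 K$)
$X{\left(S,p \right)} = 11 + S$
$s{\left(b \right)} = \left(-29 + b\right) \left(-4 + b\right)$ ($s{\left(b \right)} = \left(b - 4\right) \left(b + \left(-5 + 12 \left(-2\right)\right)\right) = \left(-4 + b\right) \left(b - 29\right) = \left(-4 + b\right) \left(-29 + b\right) = \left(-29 + b\right) \left(-4 + b\right)$)
$\left(X{\left(-3,8 \right)} - 95\right) s{\left(9 \right)} = \left(\left(11 - 3\right) - 95\right) \left(116 + 9^{2} - 297\right) = \left(8 - 95\right) \left(116 + 81 - 297\right) = \left(-87\right) \left(-100\right) = 8700$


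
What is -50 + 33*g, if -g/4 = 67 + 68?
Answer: -17870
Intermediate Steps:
g = -540 (g = -4*(67 + 68) = -4*135 = -540)
-50 + 33*g = -50 + 33*(-540) = -50 - 17820 = -17870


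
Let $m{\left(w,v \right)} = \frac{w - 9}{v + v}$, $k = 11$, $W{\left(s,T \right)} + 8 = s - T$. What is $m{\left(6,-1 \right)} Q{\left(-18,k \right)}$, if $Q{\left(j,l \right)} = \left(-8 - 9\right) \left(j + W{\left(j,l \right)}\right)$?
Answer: $\frac{2805}{2} \approx 1402.5$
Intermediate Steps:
$W{\left(s,T \right)} = -8 + s - T$ ($W{\left(s,T \right)} = -8 - \left(T - s\right) = -8 + s - T$)
$m{\left(w,v \right)} = \frac{-9 + w}{2 v}$
$Q{\left(j,l \right)} = 136 - 34 j + 17 l$ ($Q{\left(j,l \right)} = \left(-8 - 9\right) \left(j - \left(8 + l - j\right)\right) = - 17 \left(-8 - l + 2 j\right) = 136 - 34 j + 17 l$)
$m{\left(6,-1 \right)} Q{\left(-18,k \right)} = \frac{-9 + 6}{2 \left(-1\right)} \left(136 - -612 + 17 \cdot 11\right) = \frac{1}{2} \left(-1\right) \left(-3\right) \left(136 + 612 + 187\right) = \frac{3}{2} \cdot 935 = \frac{2805}{2}$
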